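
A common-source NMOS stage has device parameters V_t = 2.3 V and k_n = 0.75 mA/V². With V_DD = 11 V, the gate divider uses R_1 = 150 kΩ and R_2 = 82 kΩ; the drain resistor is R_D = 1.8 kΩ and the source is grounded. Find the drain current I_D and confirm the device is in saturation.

V_G = V_DD·R_2/(R_1+R_2) = 11×82/232 = 3.89 V. With the source grounded, V_GS = V_G = 3.89 V.
Assume saturation: I_D = (k_n/2)(V_GS − V_t)² = (0.75/2)×(3.89 − 2.3)² = 0.375×1.59² = 0.946 mA.
V_DS = V_DD − I_D·R_D = 11 − 0.946×1.8 = 9.3 V.
Saturation requires V_DS ≥ V_GS − V_t = 1.59 V; 9.3 ≥ 1.59 ✓.

I_D ≈ 0.95 mA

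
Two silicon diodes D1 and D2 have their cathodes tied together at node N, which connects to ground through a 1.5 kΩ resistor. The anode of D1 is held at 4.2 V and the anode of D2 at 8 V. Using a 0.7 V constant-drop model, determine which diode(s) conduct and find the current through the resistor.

Assume both conduct. Then node N would need to be at both 4.2−0.7 = 3.5 V and 8−0.7 = 7.3 V, which is impossible.
Assume only D2 conducts: V_N = 8 − 0.7 = 7.3 V, so I_R = 7.3/1.5 = 4.87 mA.
Check D1: its anode-to-cathode voltage is 4.2 − 7.3 = -3.1 V < 0.7 V, so it is off. The assumption is consistent.

Only D2 conducts; I_R ≈ 4.9 mA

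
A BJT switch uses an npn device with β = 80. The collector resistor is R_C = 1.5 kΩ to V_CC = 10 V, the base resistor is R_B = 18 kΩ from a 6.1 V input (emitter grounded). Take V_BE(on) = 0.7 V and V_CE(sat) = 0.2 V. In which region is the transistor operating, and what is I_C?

Assume active: I_B = (6.1 − 0.7)/18 = 0.3 mA, giving I_C = β·I_B = 24 mA.
But then V_CE = 10 − 24×1.5 = -26 V < V_CE(sat) = 0.2 V — impossible in the active region.
So the transistor is saturated. With V_CE = 0.2 V, I_C = (V_CC − 0.2)/R_C = 9.8/1.5 = 6.53 mA.
Check: β·I_B = 24 mA > I_C = 6.53 mA, confirming saturation.

saturation; I_C ≈ 6.5 mA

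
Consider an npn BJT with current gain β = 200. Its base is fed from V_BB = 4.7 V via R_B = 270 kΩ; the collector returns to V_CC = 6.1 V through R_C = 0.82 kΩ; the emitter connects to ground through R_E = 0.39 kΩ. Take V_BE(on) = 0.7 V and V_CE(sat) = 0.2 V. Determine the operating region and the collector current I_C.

Assume active. Base-emitter loop: I_B = (V_BB − V_BE)/(R_B + (β+1)R_E) = (4.7 − 0.7)/(270 + 201×0.39) = 0.0115 mA.
I_C = β·I_B = 200×0.0115 = 2.3 mA.
V_CE = V_CC − I_C·R_C − I_E·R_E = 6.1 − 2.3×0.82 − 2.31×0.39 = 3.32 V > V_CE(sat), so the active-region assumption holds.

active; I_C ≈ 2.3 mA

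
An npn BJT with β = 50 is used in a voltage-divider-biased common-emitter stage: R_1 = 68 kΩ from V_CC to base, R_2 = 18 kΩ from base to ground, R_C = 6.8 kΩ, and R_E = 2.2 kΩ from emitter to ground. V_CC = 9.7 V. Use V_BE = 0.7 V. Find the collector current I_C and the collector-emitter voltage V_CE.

I_C ≈ 0.53 mA, V_CE ≈ 4.9 V

Thevenize the base divider: V_Th = V_CC·R_2/(R_1+R_2) = 9.7×18/86 = 2.03 V, R_Th = R_1‖R_2 = 14.2 kΩ.
Base-emitter loop: V_Th = I_B·R_Th + V_BE + (β+1)I_B·R_E, so I_B = (2.03 − 0.7) / (14.2 + 51×2.2) = 0.0105 mA.
I_C = β·I_B = 50×0.0105 = 0.526 mA, and I_E = (β+1)I_B = 0.537 mA.
V_CE = V_CC − I_C·R_C − I_E·R_E = 9.7 − 0.526×6.8 − 0.537×2.2 = 4.94 V.
V_CE = 4.94 V > 0.2 V confirms active-region operation.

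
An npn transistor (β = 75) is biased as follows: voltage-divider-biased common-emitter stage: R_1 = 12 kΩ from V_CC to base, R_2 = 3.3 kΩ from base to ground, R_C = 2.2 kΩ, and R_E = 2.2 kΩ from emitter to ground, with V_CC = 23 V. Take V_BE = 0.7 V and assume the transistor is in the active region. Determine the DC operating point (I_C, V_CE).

Thevenize the base divider: V_Th = V_CC·R_2/(R_1+R_2) = 23×3.3/15.3 = 4.96 V, R_Th = R_1‖R_2 = 2.59 kΩ.
Base-emitter loop: V_Th = I_B·R_Th + V_BE + (β+1)I_B·R_E, so I_B = (4.96 − 0.7) / (2.59 + 76×2.2) = 0.0251 mA.
I_C = β·I_B = 75×0.0251 = 1.88 mA, and I_E = (β+1)I_B = 1.91 mA.
V_CE = V_CC − I_C·R_C − I_E·R_E = 23 − 1.88×2.2 − 1.91×2.2 = 14.7 V.
V_CE = 14.7 V > 0.2 V confirms active-region operation.

I_C ≈ 1.9 mA, V_CE ≈ 15 V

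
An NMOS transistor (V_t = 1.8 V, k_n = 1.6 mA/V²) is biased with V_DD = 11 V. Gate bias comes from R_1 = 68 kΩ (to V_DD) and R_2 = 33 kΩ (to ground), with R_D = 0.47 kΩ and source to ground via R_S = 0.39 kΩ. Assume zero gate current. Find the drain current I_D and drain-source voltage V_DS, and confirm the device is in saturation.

V_G = V_DD·R_2/(R_1+R_2) = 11×33/101 = 3.59 V.
Assume saturation: I_D = (k_n/2)(V_GS − V_t)² with V_GS = V_G − I_D·R_S = 3.59 − 0.39·I_D.
Substituting gives 0.122·I_D² − 2.12·I_D + 2.57 = 0, with roots I_D = 1.31 or 16.1 mA.
The root I_D = 16.1 mA gives V_GS = -2.69 V ≤ V_t, so take I_D = 1.31 mA.
Then V_GS = 3.08 V and V_DS = V_DD − I_D(R_D+R_S) = 11 − 1.31×0.86 = 9.87 V.
Saturation requires V_DS ≥ V_GS − V_t = 1.28 V; 9.87 ≥ 1.28 ✓.

I_D ≈ 1.3 mA, V_DS ≈ 9.9 V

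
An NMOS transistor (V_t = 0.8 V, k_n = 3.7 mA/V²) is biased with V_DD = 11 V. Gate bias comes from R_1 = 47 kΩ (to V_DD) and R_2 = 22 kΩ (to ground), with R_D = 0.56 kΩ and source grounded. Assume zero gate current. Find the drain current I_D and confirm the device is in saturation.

V_G = V_DD·R_2/(R_1+R_2) = 11×22/69 = 3.51 V. With the source grounded, V_GS = V_G = 3.51 V.
Assume saturation: I_D = (k_n/2)(V_GS − V_t)² = (3.7/2)×(3.51 − 0.8)² = 1.85×2.71² = 13.6 mA.
V_DS = V_DD − I_D·R_D = 11 − 13.6×0.56 = 3.41 V.
Saturation requires V_DS ≥ V_GS − V_t = 2.71 V; 3.41 ≥ 2.71 ✓.

I_D ≈ 14 mA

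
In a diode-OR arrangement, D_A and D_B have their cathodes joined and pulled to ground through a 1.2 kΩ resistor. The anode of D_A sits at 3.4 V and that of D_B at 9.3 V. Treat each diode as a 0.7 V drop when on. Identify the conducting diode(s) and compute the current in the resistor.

Assume both conduct. Then node N would need to be at both 3.4−0.7 = 2.7 V and 9.3−0.7 = 8.6 V, which is impossible.
Assume only D_B conducts: V_N = 9.3 − 0.7 = 8.6 V, so I_R = 8.6/1.2 = 7.17 mA.
Check D_A: its anode-to-cathode voltage is 3.4 − 8.6 = -5.2 V < 0.7 V, so it is off. The assumption is consistent.

Only D_B conducts; I_R ≈ 7.2 mA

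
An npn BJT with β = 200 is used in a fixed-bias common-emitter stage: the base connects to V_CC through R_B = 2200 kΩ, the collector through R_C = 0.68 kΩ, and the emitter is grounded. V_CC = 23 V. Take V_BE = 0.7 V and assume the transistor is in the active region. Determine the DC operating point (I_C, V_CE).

I_C ≈ 2 mA, V_CE ≈ 22 V

Base loop: V_CC = I_B·R_B + V_BE, so I_B = (23 − 0.7)/2200 kΩ = 0.0101 mA.
In the active region I_C = β·I_B = 200 × 0.0101 = 2.03 mA.
Collector loop: V_CE = V_CC − I_C·R_C = 23 − 2.03×0.68 = 21.6 V.
Since V_CE = 21.6 V > V_CE(sat) ≈ 0.2 V, the transistor is in the active region as assumed.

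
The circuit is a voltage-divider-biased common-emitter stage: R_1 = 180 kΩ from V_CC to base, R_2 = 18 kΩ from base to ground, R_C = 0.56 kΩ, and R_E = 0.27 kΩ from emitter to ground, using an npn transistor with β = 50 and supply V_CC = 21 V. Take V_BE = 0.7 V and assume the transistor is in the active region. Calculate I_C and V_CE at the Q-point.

Thevenize the base divider: V_Th = V_CC·R_2/(R_1+R_2) = 21×18/198 = 1.91 V, R_Th = R_1‖R_2 = 16.4 kΩ.
Base-emitter loop: V_Th = I_B·R_Th + V_BE + (β+1)I_B·R_E, so I_B = (1.91 − 0.7) / (16.4 + 51×0.27) = 0.0401 mA.
I_C = β·I_B = 50×0.0401 = 2.01 mA, and I_E = (β+1)I_B = 2.05 mA.
V_CE = V_CC − I_C·R_C − I_E·R_E = 21 − 2.01×0.56 − 2.05×0.27 = 19.3 V.
V_CE = 19.3 V > 0.2 V confirms active-region operation.

I_C ≈ 2 mA, V_CE ≈ 19 V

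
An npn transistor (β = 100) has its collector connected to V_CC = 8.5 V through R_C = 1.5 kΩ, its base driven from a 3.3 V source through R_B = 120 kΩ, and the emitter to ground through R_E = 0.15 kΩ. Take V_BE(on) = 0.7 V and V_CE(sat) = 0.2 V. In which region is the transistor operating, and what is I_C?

Assume active. Base-emitter loop: I_B = (V_BB − V_BE)/(R_B + (β+1)R_E) = (3.3 − 0.7)/(120 + 101×0.15) = 0.0192 mA.
I_C = β·I_B = 100×0.0192 = 1.92 mA.
V_CE = V_CC − I_C·R_C − I_E·R_E = 8.5 − 1.92×1.5 − 1.94×0.15 = 5.32 V > V_CE(sat), so the active-region assumption holds.

active; I_C ≈ 1.9 mA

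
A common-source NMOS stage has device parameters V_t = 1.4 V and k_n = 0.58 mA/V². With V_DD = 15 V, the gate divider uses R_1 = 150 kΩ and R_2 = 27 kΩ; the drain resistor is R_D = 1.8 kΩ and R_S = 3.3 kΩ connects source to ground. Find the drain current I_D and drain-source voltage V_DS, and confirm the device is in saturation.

I_D ≈ 0.095 mA, V_DS ≈ 15 V

V_G = V_DD·R_2/(R_1+R_2) = 15×27/177 = 2.29 V.
Assume saturation: I_D = (k_n/2)(V_GS − V_t)² with V_GS = V_G − I_D·R_S = 2.29 − 3.3·I_D.
Substituting gives 3.16·I_D² − 2.7·I_D + 0.229 = 0, with roots I_D = 0.0954 or 0.76 mA.
The root I_D = 0.76 mA gives V_GS = -0.218 V ≤ V_t, so take I_D = 0.0954 mA.
Then V_GS = 1.97 V and V_DS = V_DD − I_D(R_D+R_S) = 15 − 0.0954×5.1 = 14.5 V.
Saturation requires V_DS ≥ V_GS − V_t = 0.573 V; 14.5 ≥ 0.573 ✓.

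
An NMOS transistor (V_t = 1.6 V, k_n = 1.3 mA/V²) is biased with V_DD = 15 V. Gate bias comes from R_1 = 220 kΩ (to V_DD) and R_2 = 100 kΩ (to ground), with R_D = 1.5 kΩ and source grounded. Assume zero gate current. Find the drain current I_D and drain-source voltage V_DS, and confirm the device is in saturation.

V_G = V_DD·R_2/(R_1+R_2) = 15×100/320 = 4.69 V. With the source grounded, V_GS = V_G = 4.69 V.
Assume saturation: I_D = (k_n/2)(V_GS − V_t)² = (1.3/2)×(4.69 − 1.6)² = 0.65×3.09² = 6.2 mA.
V_DS = V_DD − I_D·R_D = 15 − 6.2×1.5 = 5.71 V.
Saturation requires V_DS ≥ V_GS − V_t = 3.09 V; 5.71 ≥ 3.09 ✓.

I_D ≈ 6.2 mA, V_DS ≈ 5.7 V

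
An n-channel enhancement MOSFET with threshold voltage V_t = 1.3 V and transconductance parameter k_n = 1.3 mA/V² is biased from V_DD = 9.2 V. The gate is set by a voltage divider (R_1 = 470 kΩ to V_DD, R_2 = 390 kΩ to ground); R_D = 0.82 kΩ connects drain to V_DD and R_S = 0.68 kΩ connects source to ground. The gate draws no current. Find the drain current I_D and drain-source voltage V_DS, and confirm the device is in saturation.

V_G = V_DD·R_2/(R_1+R_2) = 9.2×390/860 = 4.17 V.
Assume saturation: I_D = (k_n/2)(V_GS − V_t)² with V_GS = V_G − I_D·R_S = 4.17 − 0.68·I_D.
Substituting gives 0.301·I_D² − 3.54·I_D + 5.36 = 0, with roots I_D = 1.79 or 9.99 mA.
The root I_D = 9.99 mA gives V_GS = -2.62 V ≤ V_t, so take I_D = 1.79 mA.
Then V_GS = 2.96 V and V_DS = V_DD − I_D(R_D+R_S) = 9.2 − 1.79×1.5 = 6.52 V.
Saturation requires V_DS ≥ V_GS − V_t = 1.66 V; 6.52 ≥ 1.66 ✓.

I_D ≈ 1.8 mA, V_DS ≈ 6.5 V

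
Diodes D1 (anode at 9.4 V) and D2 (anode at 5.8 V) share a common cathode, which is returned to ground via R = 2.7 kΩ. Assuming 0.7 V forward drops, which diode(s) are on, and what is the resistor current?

Only D1 conducts; I_R ≈ 3.2 mA

Assume both conduct. Then node N would need to be at both 9.4−0.7 = 8.7 V and 5.8−0.7 = 5.1 V, which is impossible.
Assume only D1 conducts: V_N = 9.4 − 0.7 = 8.7 V, so I_R = 8.7/2.7 = 3.22 mA.
Check D2: its anode-to-cathode voltage is 5.8 − 8.7 = -2.9 V < 0.7 V, so it is off. The assumption is consistent.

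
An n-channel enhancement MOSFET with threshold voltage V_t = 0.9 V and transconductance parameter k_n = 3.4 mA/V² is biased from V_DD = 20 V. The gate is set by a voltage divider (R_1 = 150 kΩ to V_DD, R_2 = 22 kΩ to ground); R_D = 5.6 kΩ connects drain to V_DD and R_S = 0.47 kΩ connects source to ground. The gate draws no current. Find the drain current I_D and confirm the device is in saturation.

I_D ≈ 1.5 mA

V_G = V_DD·R_2/(R_1+R_2) = 20×22/172 = 2.56 V.
Assume saturation: I_D = (k_n/2)(V_GS − V_t)² with V_GS = V_G − I_D·R_S = 2.56 − 0.47·I_D.
Substituting gives 0.376·I_D² − 3.65·I_D + 4.67 = 0, with roots I_D = 1.52 or 8.2 mA.
The root I_D = 8.2 mA gives V_GS = -1.3 V ≤ V_t, so take I_D = 1.52 mA.
Then V_GS = 1.84 V and V_DS = V_DD − I_D(R_D+R_S) = 20 − 1.52×6.07 = 10.8 V.
Saturation requires V_DS ≥ V_GS − V_t = 0.945 V; 10.8 ≥ 0.945 ✓.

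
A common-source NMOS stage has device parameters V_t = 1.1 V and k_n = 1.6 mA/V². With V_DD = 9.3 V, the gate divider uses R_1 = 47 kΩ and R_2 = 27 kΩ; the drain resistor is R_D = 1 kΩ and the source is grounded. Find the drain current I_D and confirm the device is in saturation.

V_G = V_DD·R_2/(R_1+R_2) = 9.3×27/74 = 3.39 V. With the source grounded, V_GS = V_G = 3.39 V.
Assume saturation: I_D = (k_n/2)(V_GS − V_t)² = (1.6/2)×(3.39 − 1.1)² = 0.8×2.29² = 4.21 mA.
V_DS = V_DD − I_D·R_D = 9.3 − 4.21×1 = 5.09 V.
Saturation requires V_DS ≥ V_GS − V_t = 2.29 V; 5.09 ≥ 2.29 ✓.

I_D ≈ 4.2 mA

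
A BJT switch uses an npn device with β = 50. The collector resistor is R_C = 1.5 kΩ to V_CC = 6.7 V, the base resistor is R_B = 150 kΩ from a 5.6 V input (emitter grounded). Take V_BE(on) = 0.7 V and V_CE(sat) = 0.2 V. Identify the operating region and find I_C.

Assume active. Base-emitter loop: I_B = (V_BB − V_BE)/R_B = (5.6 − 0.7)/150 = 0.0327 mA.
I_C = β·I_B = 50×0.0327 = 1.63 mA.
V_CE = V_CC − I_C·R_C = 6.7 − 1.63×1.5 = 4.25 V > V_CE(sat), so the active-region assumption holds.

active; I_C ≈ 1.6 mA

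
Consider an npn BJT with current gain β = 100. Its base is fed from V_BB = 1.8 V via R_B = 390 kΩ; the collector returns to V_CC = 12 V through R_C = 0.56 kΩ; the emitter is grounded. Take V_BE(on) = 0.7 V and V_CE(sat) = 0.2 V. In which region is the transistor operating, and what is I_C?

active; I_C ≈ 0.28 mA

Assume active. Base-emitter loop: I_B = (V_BB − V_BE)/R_B = (1.8 − 0.7)/390 = 0.00282 mA.
I_C = β·I_B = 100×0.00282 = 0.282 mA.
V_CE = V_CC − I_C·R_C = 12 − 0.282×0.56 = 11.8 V > V_CE(sat), so the active-region assumption holds.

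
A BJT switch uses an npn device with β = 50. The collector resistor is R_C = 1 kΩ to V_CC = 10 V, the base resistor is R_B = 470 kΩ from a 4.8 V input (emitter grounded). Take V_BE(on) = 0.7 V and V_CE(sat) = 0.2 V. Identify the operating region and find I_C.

active; I_C ≈ 0.44 mA

Assume active. Base-emitter loop: I_B = (V_BB − V_BE)/R_B = (4.8 − 0.7)/470 = 0.00872 mA.
I_C = β·I_B = 50×0.00872 = 0.436 mA.
V_CE = V_CC − I_C·R_C = 10 − 0.436×1 = 9.56 V > V_CE(sat), so the active-region assumption holds.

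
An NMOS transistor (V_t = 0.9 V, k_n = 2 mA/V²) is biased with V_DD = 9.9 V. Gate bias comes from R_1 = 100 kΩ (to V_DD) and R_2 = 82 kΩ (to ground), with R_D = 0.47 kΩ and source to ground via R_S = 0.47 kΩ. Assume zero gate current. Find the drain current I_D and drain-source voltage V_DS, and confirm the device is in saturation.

V_G = V_DD·R_2/(R_1+R_2) = 9.9×82/182 = 4.46 V.
Assume saturation: I_D = (k_n/2)(V_GS − V_t)² with V_GS = V_G − I_D·R_S = 4.46 − 0.47·I_D.
Substituting gives 0.221·I_D² − 4.35·I_D + 12.7 = 0, with roots I_D = 3.56 or 16.1 mA.
The root I_D = 16.1 mA gives V_GS = -3.11 V ≤ V_t, so take I_D = 3.56 mA.
Then V_GS = 2.79 V and V_DS = V_DD − I_D(R_D+R_S) = 9.9 − 3.56×0.94 = 6.55 V.
Saturation requires V_DS ≥ V_GS − V_t = 1.89 V; 6.55 ≥ 1.89 ✓.

I_D ≈ 3.6 mA, V_DS ≈ 6.6 V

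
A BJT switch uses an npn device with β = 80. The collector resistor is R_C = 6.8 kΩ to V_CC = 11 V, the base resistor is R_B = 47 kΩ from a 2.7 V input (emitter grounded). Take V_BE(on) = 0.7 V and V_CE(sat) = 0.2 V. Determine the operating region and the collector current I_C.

saturation; I_C ≈ 1.6 mA

Assume active: I_B = (2.7 − 0.7)/47 = 0.0426 mA, giving I_C = β·I_B = 3.4 mA.
But then V_CE = 11 − 3.4×6.8 = -12.1 V < V_CE(sat) = 0.2 V — impossible in the active region.
So the transistor is saturated. With V_CE = 0.2 V, I_C = (V_CC − 0.2)/R_C = 10.8/6.8 = 1.59 mA.
Check: β·I_B = 3.4 mA > I_C = 1.59 mA, confirming saturation.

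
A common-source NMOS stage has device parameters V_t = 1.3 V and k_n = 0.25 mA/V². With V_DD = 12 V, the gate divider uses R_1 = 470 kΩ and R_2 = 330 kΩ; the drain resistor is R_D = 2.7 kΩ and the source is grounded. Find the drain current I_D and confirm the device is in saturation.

V_G = V_DD·R_2/(R_1+R_2) = 12×330/800 = 4.95 V. With the source grounded, V_GS = V_G = 4.95 V.
Assume saturation: I_D = (k_n/2)(V_GS − V_t)² = (0.25/2)×(4.95 − 1.3)² = 0.125×3.65² = 1.67 mA.
V_DS = V_DD − I_D·R_D = 12 − 1.67×2.7 = 7.5 V.
Saturation requires V_DS ≥ V_GS − V_t = 3.65 V; 7.5 ≥ 3.65 ✓.

I_D ≈ 1.7 mA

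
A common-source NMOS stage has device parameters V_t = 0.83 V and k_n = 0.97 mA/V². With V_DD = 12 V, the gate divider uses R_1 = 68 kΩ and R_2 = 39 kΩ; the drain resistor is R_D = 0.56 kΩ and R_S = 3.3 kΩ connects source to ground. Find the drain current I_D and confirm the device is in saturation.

V_G = V_DD·R_2/(R_1+R_2) = 12×39/107 = 4.37 V.
Assume saturation: I_D = (k_n/2)(V_GS − V_t)² with V_GS = V_G − I_D·R_S = 4.37 − 3.3·I_D.
Substituting gives 5.28·I_D² − 12.3·I_D + 6.09 = 0, with roots I_D = 0.708 or 1.63 mA.
The root I_D = 1.63 mA gives V_GS = -1 V ≤ V_t, so take I_D = 0.708 mA.
Then V_GS = 2.04 V and V_DS = V_DD − I_D(R_D+R_S) = 12 − 0.708×3.86 = 9.27 V.
Saturation requires V_DS ≥ V_GS − V_t = 1.21 V; 9.27 ≥ 1.21 ✓.

I_D ≈ 0.71 mA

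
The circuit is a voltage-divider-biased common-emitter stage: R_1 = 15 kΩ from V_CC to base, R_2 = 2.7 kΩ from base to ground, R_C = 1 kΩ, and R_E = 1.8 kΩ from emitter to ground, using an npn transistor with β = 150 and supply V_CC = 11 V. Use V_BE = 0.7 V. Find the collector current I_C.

I_C ≈ 0.54 mA

Thevenize the base divider: V_Th = V_CC·R_2/(R_1+R_2) = 11×2.7/17.7 = 1.68 V, R_Th = R_1‖R_2 = 2.29 kΩ.
Base-emitter loop: V_Th = I_B·R_Th + V_BE + (β+1)I_B·R_E, so I_B = (1.68 − 0.7) / (2.29 + 151×1.8) = 0.00357 mA.
I_C = β·I_B = 150×0.00357 = 0.535 mA, and I_E = (β+1)I_B = 0.539 mA.
V_CE = V_CC − I_C·R_C − I_E·R_E = 11 − 0.535×1 − 0.539×1.8 = 9.49 V.
V_CE = 9.49 V > 0.2 V confirms active-region operation.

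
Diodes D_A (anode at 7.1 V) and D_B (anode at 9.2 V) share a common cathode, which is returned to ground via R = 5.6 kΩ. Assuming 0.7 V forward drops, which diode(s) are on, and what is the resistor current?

Assume both conduct. Then node N would need to be at both 7.1−0.7 = 6.4 V and 9.2−0.7 = 8.5 V, which is impossible.
Assume only D_B conducts: V_N = 9.2 − 0.7 = 8.5 V, so I_R = 8.5/5.6 = 1.52 mA.
Check D_A: its anode-to-cathode voltage is 7.1 − 8.5 = -1.4 V < 0.7 V, so it is off. The assumption is consistent.

Only D_B conducts; I_R ≈ 1.5 mA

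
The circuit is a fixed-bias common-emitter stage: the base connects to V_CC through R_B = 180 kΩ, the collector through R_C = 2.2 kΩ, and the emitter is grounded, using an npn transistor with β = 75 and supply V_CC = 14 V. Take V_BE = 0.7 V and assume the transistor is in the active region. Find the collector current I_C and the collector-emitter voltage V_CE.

I_C ≈ 5.5 mA, V_CE ≈ 1.8 V

Base loop: V_CC = I_B·R_B + V_BE, so I_B = (14 − 0.7)/180 kΩ = 0.0739 mA.
In the active region I_C = β·I_B = 75 × 0.0739 = 5.54 mA.
Collector loop: V_CE = V_CC − I_C·R_C = 14 − 5.54×2.2 = 1.81 V.
Since V_CE = 1.81 V > V_CE(sat) ≈ 0.2 V, the transistor is in the active region as assumed.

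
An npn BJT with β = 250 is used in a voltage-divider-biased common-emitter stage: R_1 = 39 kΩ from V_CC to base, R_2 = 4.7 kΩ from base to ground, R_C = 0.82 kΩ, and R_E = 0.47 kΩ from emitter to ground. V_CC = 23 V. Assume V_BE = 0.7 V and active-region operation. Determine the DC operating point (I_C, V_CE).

Thevenize the base divider: V_Th = V_CC·R_2/(R_1+R_2) = 23×4.7/43.7 = 2.47 V, R_Th = R_1‖R_2 = 4.19 kΩ.
Base-emitter loop: V_Th = I_B·R_Th + V_BE + (β+1)I_B·R_E, so I_B = (2.47 − 0.7) / (4.19 + 251×0.47) = 0.0145 mA.
I_C = β·I_B = 250×0.0145 = 3.63 mA, and I_E = (β+1)I_B = 3.64 mA.
V_CE = V_CC − I_C·R_C − I_E·R_E = 23 − 3.63×0.82 − 3.64×0.47 = 18.3 V.
V_CE = 18.3 V > 0.2 V confirms active-region operation.

I_C ≈ 3.6 mA, V_CE ≈ 18 V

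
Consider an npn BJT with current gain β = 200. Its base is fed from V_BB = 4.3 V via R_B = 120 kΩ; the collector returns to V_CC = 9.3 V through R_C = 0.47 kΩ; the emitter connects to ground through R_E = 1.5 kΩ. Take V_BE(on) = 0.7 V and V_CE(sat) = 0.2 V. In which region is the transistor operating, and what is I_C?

active; I_C ≈ 1.7 mA

Assume active. Base-emitter loop: I_B = (V_BB − V_BE)/(R_B + (β+1)R_E) = (4.3 − 0.7)/(120 + 201×1.5) = 0.00854 mA.
I_C = β·I_B = 200×0.00854 = 1.71 mA.
V_CE = V_CC − I_C·R_C − I_E·R_E = 9.3 − 1.71×0.47 − 1.72×1.5 = 5.92 V > V_CE(sat), so the active-region assumption holds.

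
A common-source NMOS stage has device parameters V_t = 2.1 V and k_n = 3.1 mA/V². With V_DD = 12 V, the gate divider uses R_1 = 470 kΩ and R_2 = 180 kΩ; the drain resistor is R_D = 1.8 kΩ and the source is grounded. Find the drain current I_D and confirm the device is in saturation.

I_D ≈ 2.3 mA

V_G = V_DD·R_2/(R_1+R_2) = 12×180/650 = 3.32 V. With the source grounded, V_GS = V_G = 3.32 V.
Assume saturation: I_D = (k_n/2)(V_GS − V_t)² = (3.1/2)×(3.32 − 2.1)² = 1.55×1.22² = 2.32 mA.
V_DS = V_DD − I_D·R_D = 12 − 2.32×1.8 = 7.83 V.
Saturation requires V_DS ≥ V_GS − V_t = 1.22 V; 7.83 ≥ 1.22 ✓.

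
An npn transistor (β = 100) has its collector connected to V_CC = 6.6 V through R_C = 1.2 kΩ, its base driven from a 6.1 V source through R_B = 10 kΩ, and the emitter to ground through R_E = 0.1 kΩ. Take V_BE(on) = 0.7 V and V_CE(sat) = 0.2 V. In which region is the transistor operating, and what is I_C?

saturation; I_C ≈ 4.9 mA

Assume active: I_B = (6.1 − 0.7)/(10 + 101×0.1) = 0.269 mA, I_C = β·I_B = 26.9 mA.
Then V_CE = 6.6 − 26.9×1.2 − 27.1×0.1 = -28.4 V < 0.2 V — the active assumption fails.
Re-solve with V_CE = 0.2 V. KCL at the emitter: V_E/R_E = (V_BB−0.7−V_E)/R_B + (V_CC−0.2−V_E)/R_C, giving V_E = 0.537 V.
I_C = (V_CC − 0.2 − V_E)/R_C = (6.4 − 0.537)/1.2 = 4.89 mA.
Check: I_B = (5.4 − 0.537)/10 = 0.486 mA, and β·I_B = 48.6 mA > I_C, confirming saturation.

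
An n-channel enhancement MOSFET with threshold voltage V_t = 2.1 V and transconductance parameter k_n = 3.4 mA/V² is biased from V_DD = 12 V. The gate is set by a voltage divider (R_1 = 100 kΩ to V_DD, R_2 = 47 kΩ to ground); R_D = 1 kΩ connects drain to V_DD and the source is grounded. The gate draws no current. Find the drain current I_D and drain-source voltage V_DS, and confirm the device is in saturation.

I_D ≈ 5.1 mA, V_DS ≈ 6.9 V

V_G = V_DD·R_2/(R_1+R_2) = 12×47/147 = 3.84 V. With the source grounded, V_GS = V_G = 3.84 V.
Assume saturation: I_D = (k_n/2)(V_GS − V_t)² = (3.4/2)×(3.84 − 2.1)² = 1.7×1.74² = 5.13 mA.
V_DS = V_DD − I_D·R_D = 12 − 5.13×1 = 6.87 V.
Saturation requires V_DS ≥ V_GS − V_t = 1.74 V; 6.87 ≥ 1.74 ✓.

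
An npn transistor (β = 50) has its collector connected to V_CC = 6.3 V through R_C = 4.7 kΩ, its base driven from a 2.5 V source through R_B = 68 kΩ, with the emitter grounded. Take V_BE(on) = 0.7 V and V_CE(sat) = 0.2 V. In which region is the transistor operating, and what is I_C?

Assume active: I_B = (2.5 − 0.7)/68 = 0.0265 mA, giving I_C = β·I_B = 1.32 mA.
But then V_CE = 6.3 − 1.32×4.7 = 0.0794 V < V_CE(sat) = 0.2 V — impossible in the active region.
So the transistor is saturated. With V_CE = 0.2 V, I_C = (V_CC − 0.2)/R_C = 6.1/4.7 = 1.3 mA.
Check: β·I_B = 1.32 mA > I_C = 1.3 mA, confirming saturation.

saturation; I_C ≈ 1.3 mA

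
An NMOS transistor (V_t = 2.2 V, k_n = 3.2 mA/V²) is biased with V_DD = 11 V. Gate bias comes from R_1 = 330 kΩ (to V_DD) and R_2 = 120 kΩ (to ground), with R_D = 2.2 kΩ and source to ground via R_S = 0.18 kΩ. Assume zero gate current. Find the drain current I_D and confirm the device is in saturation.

V_G = V_DD·R_2/(R_1+R_2) = 11×120/450 = 2.93 V.
Assume saturation: I_D = (k_n/2)(V_GS − V_t)² with V_GS = V_G − I_D·R_S = 2.93 − 0.18·I_D.
Substituting gives 0.0518·I_D² − 1.42·I_D + 0.86 = 0, with roots I_D = 0.619 or 26.8 mA.
The root I_D = 26.8 mA gives V_GS = -1.89 V ≤ V_t, so take I_D = 0.619 mA.
Then V_GS = 2.82 V and V_DS = V_DD − I_D(R_D+R_S) = 11 − 0.619×2.38 = 9.53 V.
Saturation requires V_DS ≥ V_GS − V_t = 0.622 V; 9.53 ≥ 0.622 ✓.

I_D ≈ 0.62 mA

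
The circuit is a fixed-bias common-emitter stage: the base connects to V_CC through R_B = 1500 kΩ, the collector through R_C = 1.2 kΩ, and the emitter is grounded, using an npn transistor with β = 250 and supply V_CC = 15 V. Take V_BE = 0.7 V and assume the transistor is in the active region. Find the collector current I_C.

Base loop: V_CC = I_B·R_B + V_BE, so I_B = (15 − 0.7)/1500 kΩ = 0.00953 mA.
In the active region I_C = β·I_B = 250 × 0.00953 = 2.38 mA.
Collector loop: V_CE = V_CC − I_C·R_C = 15 − 2.38×1.2 = 12.1 V.
Since V_CE = 12.1 V > V_CE(sat) ≈ 0.2 V, the transistor is in the active region as assumed.

I_C ≈ 2.4 mA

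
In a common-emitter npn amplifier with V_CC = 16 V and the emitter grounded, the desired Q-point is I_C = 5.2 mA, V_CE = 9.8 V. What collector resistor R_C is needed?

R_C ≈ 1.2 kΩ

Collector loop: V_CC = I_C·R_C + V_CE.
R_C = (V_CC − V_CE)/I_C = (16 − 9.8)/5.2 = 1.19 kΩ.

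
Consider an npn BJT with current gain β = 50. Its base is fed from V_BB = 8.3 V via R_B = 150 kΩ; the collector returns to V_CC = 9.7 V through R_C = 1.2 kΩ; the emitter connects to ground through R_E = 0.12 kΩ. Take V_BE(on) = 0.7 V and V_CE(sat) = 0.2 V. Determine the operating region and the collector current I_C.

Assume active. Base-emitter loop: I_B = (V_BB − V_BE)/(R_B + (β+1)R_E) = (8.3 − 0.7)/(150 + 51×0.12) = 0.0487 mA.
I_C = β·I_B = 50×0.0487 = 2.43 mA.
V_CE = V_CC − I_C·R_C − I_E·R_E = 9.7 − 2.43×1.2 − 2.48×0.12 = 6.48 V > V_CE(sat), so the active-region assumption holds.

active; I_C ≈ 2.4 mA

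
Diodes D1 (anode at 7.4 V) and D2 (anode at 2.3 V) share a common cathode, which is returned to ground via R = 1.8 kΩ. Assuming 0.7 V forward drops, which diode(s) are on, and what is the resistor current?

Assume both conduct. Then node N would need to be at both 7.4−0.7 = 6.7 V and 2.3−0.7 = 1.6 V, which is impossible.
Assume only D1 conducts: V_N = 7.4 − 0.7 = 6.7 V, so I_R = 6.7/1.8 = 3.72 mA.
Check D2: its anode-to-cathode voltage is 2.3 − 6.7 = -4.4 V < 0.7 V, so it is off. The assumption is consistent.

Only D1 conducts; I_R ≈ 3.7 mA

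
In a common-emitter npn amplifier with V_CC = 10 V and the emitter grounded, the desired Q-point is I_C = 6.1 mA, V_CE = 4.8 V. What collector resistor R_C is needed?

R_C ≈ 0.85 kΩ

Collector loop: V_CC = I_C·R_C + V_CE.
R_C = (V_CC − V_CE)/I_C = (10 − 4.8)/6.1 = 0.852 kΩ.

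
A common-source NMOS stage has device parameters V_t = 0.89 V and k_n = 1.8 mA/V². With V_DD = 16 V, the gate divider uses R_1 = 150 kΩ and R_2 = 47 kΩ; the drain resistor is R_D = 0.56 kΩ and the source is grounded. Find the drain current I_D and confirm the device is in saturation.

V_G = V_DD·R_2/(R_1+R_2) = 16×47/197 = 3.82 V. With the source grounded, V_GS = V_G = 3.82 V.
Assume saturation: I_D = (k_n/2)(V_GS − V_t)² = (1.8/2)×(3.82 − 0.89)² = 0.9×2.93² = 7.71 mA.
V_DS = V_DD − I_D·R_D = 16 − 7.71×0.56 = 11.7 V.
Saturation requires V_DS ≥ V_GS − V_t = 2.93 V; 11.7 ≥ 2.93 ✓.

I_D ≈ 7.7 mA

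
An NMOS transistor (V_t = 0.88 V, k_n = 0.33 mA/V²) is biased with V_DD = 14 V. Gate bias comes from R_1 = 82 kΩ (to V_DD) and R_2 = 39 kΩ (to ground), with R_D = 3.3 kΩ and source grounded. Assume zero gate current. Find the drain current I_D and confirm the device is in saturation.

I_D ≈ 2.2 mA

V_G = V_DD·R_2/(R_1+R_2) = 14×39/121 = 4.51 V. With the source grounded, V_GS = V_G = 4.51 V.
Assume saturation: I_D = (k_n/2)(V_GS − V_t)² = (0.33/2)×(4.51 − 0.88)² = 0.165×3.63² = 2.18 mA.
V_DS = V_DD − I_D·R_D = 14 − 2.18×3.3 = 6.82 V.
Saturation requires V_DS ≥ V_GS − V_t = 3.63 V; 6.82 ≥ 3.63 ✓.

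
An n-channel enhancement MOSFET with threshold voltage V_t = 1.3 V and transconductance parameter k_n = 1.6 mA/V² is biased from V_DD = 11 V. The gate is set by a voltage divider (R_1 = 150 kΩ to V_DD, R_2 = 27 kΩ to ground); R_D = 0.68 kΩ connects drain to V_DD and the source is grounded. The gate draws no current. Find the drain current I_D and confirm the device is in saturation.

I_D ≈ 0.11 mA

V_G = V_DD·R_2/(R_1+R_2) = 11×27/177 = 1.68 V. With the source grounded, V_GS = V_G = 1.68 V.
Assume saturation: I_D = (k_n/2)(V_GS − V_t)² = (1.6/2)×(1.68 − 1.3)² = 0.8×0.378² = 0.114 mA.
V_DS = V_DD − I_D·R_D = 11 − 0.114×0.68 = 10.9 V.
Saturation requires V_DS ≥ V_GS − V_t = 0.378 V; 10.9 ≥ 0.378 ✓.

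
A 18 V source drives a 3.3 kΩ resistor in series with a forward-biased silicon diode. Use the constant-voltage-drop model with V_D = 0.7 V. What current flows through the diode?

I ≈ 5.2 mA

KVL around the loop: 18 = V_D + I·R = 0.7 + I × 3.3 kΩ.
So I = (18 − 0.7) / 3.3 kΩ = 17.3 / 3.3 = 5.24 mA.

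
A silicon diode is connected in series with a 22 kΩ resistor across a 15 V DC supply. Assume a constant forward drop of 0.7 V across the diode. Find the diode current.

KVL around the loop: 15 = V_D + I·R = 0.7 + I × 22 kΩ.
So I = (15 − 0.7) / 22 kΩ = 14.3 / 22 = 0.65 mA.

I ≈ 0.65 mA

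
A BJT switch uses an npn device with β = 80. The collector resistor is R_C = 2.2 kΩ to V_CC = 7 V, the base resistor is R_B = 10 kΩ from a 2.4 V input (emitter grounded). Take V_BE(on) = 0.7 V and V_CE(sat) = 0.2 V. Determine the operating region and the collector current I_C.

saturation; I_C ≈ 3.1 mA

Assume active: I_B = (2.4 − 0.7)/10 = 0.17 mA, giving I_C = β·I_B = 13.6 mA.
But then V_CE = 7 − 13.6×2.2 = -22.9 V < V_CE(sat) = 0.2 V — impossible in the active region.
So the transistor is saturated. With V_CE = 0.2 V, I_C = (V_CC − 0.2)/R_C = 6.8/2.2 = 3.09 mA.
Check: β·I_B = 13.6 mA > I_C = 3.09 mA, confirming saturation.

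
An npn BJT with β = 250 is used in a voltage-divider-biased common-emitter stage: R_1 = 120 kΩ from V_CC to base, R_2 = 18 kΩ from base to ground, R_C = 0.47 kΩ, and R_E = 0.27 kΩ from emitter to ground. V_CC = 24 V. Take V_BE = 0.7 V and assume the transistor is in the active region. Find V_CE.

Thevenize the base divider: V_Th = V_CC·R_2/(R_1+R_2) = 24×18/138 = 3.13 V, R_Th = R_1‖R_2 = 15.7 kΩ.
Base-emitter loop: V_Th = I_B·R_Th + V_BE + (β+1)I_B·R_E, so I_B = (3.13 − 0.7) / (15.7 + 251×0.27) = 0.0291 mA.
I_C = β·I_B = 250×0.0291 = 7.28 mA, and I_E = (β+1)I_B = 7.31 mA.
V_CE = V_CC − I_C·R_C − I_E·R_E = 24 − 7.28×0.47 − 7.31×0.27 = 18.6 V.
V_CE = 18.6 V > 0.2 V confirms active-region operation.

V_CE ≈ 19 V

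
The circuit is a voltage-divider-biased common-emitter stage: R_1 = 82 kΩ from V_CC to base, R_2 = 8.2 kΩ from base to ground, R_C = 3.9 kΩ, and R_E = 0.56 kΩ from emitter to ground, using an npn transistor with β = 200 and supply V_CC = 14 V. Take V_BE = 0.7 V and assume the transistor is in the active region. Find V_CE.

V_CE ≈ 9.7 V

Thevenize the base divider: V_Th = V_CC·R_2/(R_1+R_2) = 14×8.2/90.2 = 1.27 V, R_Th = R_1‖R_2 = 7.45 kΩ.
Base-emitter loop: V_Th = I_B·R_Th + V_BE + (β+1)I_B·R_E, so I_B = (1.27 − 0.7) / (7.45 + 201×0.56) = 0.00477 mA.
I_C = β·I_B = 200×0.00477 = 0.954 mA, and I_E = (β+1)I_B = 0.959 mA.
V_CE = V_CC − I_C·R_C − I_E·R_E = 14 − 0.954×3.9 − 0.959×0.56 = 9.74 V.
V_CE = 9.74 V > 0.2 V confirms active-region operation.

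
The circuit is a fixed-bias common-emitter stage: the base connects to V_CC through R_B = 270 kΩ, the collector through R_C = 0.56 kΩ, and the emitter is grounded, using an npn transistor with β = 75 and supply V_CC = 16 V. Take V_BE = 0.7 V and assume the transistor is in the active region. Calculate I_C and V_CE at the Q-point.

I_C ≈ 4.2 mA, V_CE ≈ 14 V

Base loop: V_CC = I_B·R_B + V_BE, so I_B = (16 − 0.7)/270 kΩ = 0.0567 mA.
In the active region I_C = β·I_B = 75 × 0.0567 = 4.25 mA.
Collector loop: V_CE = V_CC − I_C·R_C = 16 − 4.25×0.56 = 13.6 V.
Since V_CE = 13.6 V > V_CE(sat) ≈ 0.2 V, the transistor is in the active region as assumed.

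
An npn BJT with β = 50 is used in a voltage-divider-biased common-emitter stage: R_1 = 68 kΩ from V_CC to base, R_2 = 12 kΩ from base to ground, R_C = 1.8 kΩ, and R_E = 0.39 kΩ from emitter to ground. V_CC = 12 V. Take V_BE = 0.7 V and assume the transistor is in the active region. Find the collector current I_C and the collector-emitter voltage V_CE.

I_C ≈ 1.8 mA, V_CE ≈ 8 V

Thevenize the base divider: V_Th = V_CC·R_2/(R_1+R_2) = 12×12/80 = 1.8 V, R_Th = R_1‖R_2 = 10.2 kΩ.
Base-emitter loop: V_Th = I_B·R_Th + V_BE + (β+1)I_B·R_E, so I_B = (1.8 − 0.7) / (10.2 + 51×0.39) = 0.0366 mA.
I_C = β·I_B = 50×0.0366 = 1.83 mA, and I_E = (β+1)I_B = 1.86 mA.
V_CE = V_CC − I_C·R_C − I_E·R_E = 12 − 1.83×1.8 − 1.86×0.39 = 7.98 V.
V_CE = 7.98 V > 0.2 V confirms active-region operation.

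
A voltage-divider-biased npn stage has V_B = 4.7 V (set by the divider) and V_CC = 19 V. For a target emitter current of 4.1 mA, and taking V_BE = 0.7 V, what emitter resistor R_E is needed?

V_E = V_B − V_BE = 4.7 − 0.7 = 4 V.
R_E = V_E / I_E = 4 / 4.1 = 0.976 kΩ.

R_E ≈ 0.98 kΩ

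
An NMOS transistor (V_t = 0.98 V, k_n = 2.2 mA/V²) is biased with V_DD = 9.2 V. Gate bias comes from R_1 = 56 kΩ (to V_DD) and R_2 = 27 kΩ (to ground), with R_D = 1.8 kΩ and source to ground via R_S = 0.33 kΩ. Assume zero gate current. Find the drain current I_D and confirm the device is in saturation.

V_G = V_DD·R_2/(R_1+R_2) = 9.2×27/83 = 2.99 V.
Assume saturation: I_D = (k_n/2)(V_GS − V_t)² with V_GS = V_G − I_D·R_S = 2.99 − 0.33·I_D.
Substituting gives 0.12·I_D² − 2.46·I_D + 4.46 = 0, with roots I_D = 2.01 or 18.5 mA.
The root I_D = 18.5 mA gives V_GS = -3.13 V ≤ V_t, so take I_D = 2.01 mA.
Then V_GS = 2.33 V and V_DS = V_DD − I_D(R_D+R_S) = 9.2 − 2.01×2.13 = 4.93 V.
Saturation requires V_DS ≥ V_GS − V_t = 1.35 V; 4.93 ≥ 1.35 ✓.

I_D ≈ 2 mA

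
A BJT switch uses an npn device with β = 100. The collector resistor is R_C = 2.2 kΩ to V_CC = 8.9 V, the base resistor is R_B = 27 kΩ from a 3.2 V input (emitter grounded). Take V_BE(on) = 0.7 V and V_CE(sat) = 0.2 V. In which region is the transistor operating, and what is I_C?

Assume active: I_B = (3.2 − 0.7)/27 = 0.0926 mA, giving I_C = β·I_B = 9.26 mA.
But then V_CE = 8.9 − 9.26×2.2 = -11.5 V < V_CE(sat) = 0.2 V — impossible in the active region.
So the transistor is saturated. With V_CE = 0.2 V, I_C = (V_CC − 0.2)/R_C = 8.7/2.2 = 3.95 mA.
Check: β·I_B = 9.26 mA > I_C = 3.95 mA, confirming saturation.

saturation; I_C ≈ 4 mA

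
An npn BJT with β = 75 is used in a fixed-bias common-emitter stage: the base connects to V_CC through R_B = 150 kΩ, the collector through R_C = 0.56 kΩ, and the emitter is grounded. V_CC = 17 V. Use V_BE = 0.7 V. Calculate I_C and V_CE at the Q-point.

I_C ≈ 8.2 mA, V_CE ≈ 12 V

Base loop: V_CC = I_B·R_B + V_BE, so I_B = (17 − 0.7)/150 kΩ = 0.109 mA.
In the active region I_C = β·I_B = 75 × 0.109 = 8.15 mA.
Collector loop: V_CE = V_CC − I_C·R_C = 17 − 8.15×0.56 = 12.4 V.
Since V_CE = 12.4 V > V_CE(sat) ≈ 0.2 V, the transistor is in the active region as assumed.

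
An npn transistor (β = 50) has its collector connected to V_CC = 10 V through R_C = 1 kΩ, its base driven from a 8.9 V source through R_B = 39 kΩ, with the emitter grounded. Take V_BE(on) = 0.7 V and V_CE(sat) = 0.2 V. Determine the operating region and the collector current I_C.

saturation; I_C ≈ 9.8 mA

Assume active: I_B = (8.9 − 0.7)/39 = 0.21 mA, giving I_C = β·I_B = 10.5 mA.
But then V_CE = 10 − 10.5×1 = -0.513 V < V_CE(sat) = 0.2 V — impossible in the active region.
So the transistor is saturated. With V_CE = 0.2 V, I_C = (V_CC − 0.2)/R_C = 9.8/1 = 9.8 mA.
Check: β·I_B = 10.5 mA > I_C = 9.8 mA, confirming saturation.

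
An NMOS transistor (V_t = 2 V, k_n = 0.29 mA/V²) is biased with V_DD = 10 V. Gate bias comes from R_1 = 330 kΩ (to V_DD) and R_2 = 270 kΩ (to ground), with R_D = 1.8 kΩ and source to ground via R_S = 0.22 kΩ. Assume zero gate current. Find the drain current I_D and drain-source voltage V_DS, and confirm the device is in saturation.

V_G = V_DD·R_2/(R_1+R_2) = 10×270/600 = 4.5 V.
Assume saturation: I_D = (k_n/2)(V_GS − V_t)² with V_GS = V_G − I_D·R_S = 4.5 − 0.22·I_D.
Substituting gives 0.00702·I_D² − 1.16·I_D + 0.906 = 0, with roots I_D = 0.785 or 164 mA.
The root I_D = 164 mA gives V_GS = -31.7 V ≤ V_t, so take I_D = 0.785 mA.
Then V_GS = 4.33 V and V_DS = V_DD − I_D(R_D+R_S) = 10 − 0.785×2.02 = 8.41 V.
Saturation requires V_DS ≥ V_GS − V_t = 2.33 V; 8.41 ≥ 2.33 ✓.

I_D ≈ 0.79 mA, V_DS ≈ 8.4 V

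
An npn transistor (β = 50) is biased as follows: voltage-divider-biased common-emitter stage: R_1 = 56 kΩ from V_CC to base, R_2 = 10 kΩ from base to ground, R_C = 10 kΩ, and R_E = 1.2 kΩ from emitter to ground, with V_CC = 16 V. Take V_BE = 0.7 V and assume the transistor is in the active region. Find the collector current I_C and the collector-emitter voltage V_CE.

Thevenize the base divider: V_Th = V_CC·R_2/(R_1+R_2) = 16×10/66 = 2.42 V, R_Th = R_1‖R_2 = 8.48 kΩ.
Base-emitter loop: V_Th = I_B·R_Th + V_BE + (β+1)I_B·R_E, so I_B = (2.42 − 0.7) / (8.48 + 51×1.2) = 0.0247 mA.
I_C = β·I_B = 50×0.0247 = 1.24 mA, and I_E = (β+1)I_B = 1.26 mA.
V_CE = V_CC − I_C·R_C − I_E·R_E = 16 − 1.24×10 − 1.26×1.2 = 2.11 V.
V_CE = 2.11 V > 0.2 V confirms active-region operation.

I_C ≈ 1.2 mA, V_CE ≈ 2.1 V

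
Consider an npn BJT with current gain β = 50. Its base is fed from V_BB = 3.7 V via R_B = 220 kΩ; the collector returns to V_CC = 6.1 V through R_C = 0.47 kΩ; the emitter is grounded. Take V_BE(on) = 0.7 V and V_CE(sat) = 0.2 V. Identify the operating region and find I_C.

Assume active. Base-emitter loop: I_B = (V_BB − V_BE)/R_B = (3.7 − 0.7)/220 = 0.0136 mA.
I_C = β·I_B = 50×0.0136 = 0.682 mA.
V_CE = V_CC − I_C·R_C = 6.1 − 0.682×0.47 = 5.78 V > V_CE(sat), so the active-region assumption holds.

active; I_C ≈ 0.68 mA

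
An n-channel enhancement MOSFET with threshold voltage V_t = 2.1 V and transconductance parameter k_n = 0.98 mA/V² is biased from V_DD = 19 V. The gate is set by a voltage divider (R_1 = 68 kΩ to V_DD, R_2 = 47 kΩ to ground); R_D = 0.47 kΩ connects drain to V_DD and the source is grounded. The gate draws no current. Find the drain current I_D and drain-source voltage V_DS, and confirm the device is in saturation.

I_D ≈ 16 mA, V_DS ≈ 12 V

V_G = V_DD·R_2/(R_1+R_2) = 19×47/115 = 7.77 V. With the source grounded, V_GS = V_G = 7.77 V.
Assume saturation: I_D = (k_n/2)(V_GS − V_t)² = (0.98/2)×(7.77 − 2.1)² = 0.49×5.67² = 15.7 mA.
V_DS = V_DD − I_D·R_D = 19 − 15.7×0.47 = 11.6 V.
Saturation requires V_DS ≥ V_GS − V_t = 5.67 V; 11.6 ≥ 5.67 ✓.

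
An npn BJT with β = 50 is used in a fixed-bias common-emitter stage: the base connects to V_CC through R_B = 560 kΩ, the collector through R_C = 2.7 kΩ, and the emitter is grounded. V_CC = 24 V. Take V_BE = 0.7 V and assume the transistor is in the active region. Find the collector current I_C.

I_C ≈ 2.1 mA

Base loop: V_CC = I_B·R_B + V_BE, so I_B = (24 − 0.7)/560 kΩ = 0.0416 mA.
In the active region I_C = β·I_B = 50 × 0.0416 = 2.08 mA.
Collector loop: V_CE = V_CC − I_C·R_C = 24 − 2.08×2.7 = 18.4 V.
Since V_CE = 18.4 V > V_CE(sat) ≈ 0.2 V, the transistor is in the active region as assumed.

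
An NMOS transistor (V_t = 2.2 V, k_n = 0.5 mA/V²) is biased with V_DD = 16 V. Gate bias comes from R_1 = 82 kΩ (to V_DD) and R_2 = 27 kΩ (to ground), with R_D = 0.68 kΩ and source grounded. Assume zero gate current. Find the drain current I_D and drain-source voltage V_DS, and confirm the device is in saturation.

V_G = V_DD·R_2/(R_1+R_2) = 16×27/109 = 3.96 V. With the source grounded, V_GS = V_G = 3.96 V.
Assume saturation: I_D = (k_n/2)(V_GS − V_t)² = (0.5/2)×(3.96 − 2.2)² = 0.25×1.76² = 0.777 mA.
V_DS = V_DD − I_D·R_D = 16 − 0.777×0.68 = 15.5 V.
Saturation requires V_DS ≥ V_GS − V_t = 1.76 V; 15.5 ≥ 1.76 ✓.

I_D ≈ 0.78 mA, V_DS ≈ 15 V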